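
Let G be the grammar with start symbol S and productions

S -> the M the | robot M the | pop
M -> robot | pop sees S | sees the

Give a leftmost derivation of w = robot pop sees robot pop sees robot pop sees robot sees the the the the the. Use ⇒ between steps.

S ⇒ robot M the ⇒ robot pop sees S the ⇒ robot pop sees robot M the the ⇒ robot pop sees robot pop sees S the the ⇒ robot pop sees robot pop sees robot M the the the ⇒ robot pop sees robot pop sees robot pop sees S the the the ⇒ robot pop sees robot pop sees robot pop sees robot M the the the the ⇒ robot pop sees robot pop sees robot pop sees robot sees the the the the the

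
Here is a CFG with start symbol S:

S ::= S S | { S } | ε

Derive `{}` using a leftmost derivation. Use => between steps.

S => SS   [S ::= S S]
SS => SSS   [S ::= S S]
SSS => {S}SS   [S ::= { S }]
{S}SS => {}SS   [S ::= ε]
{}SS => {}S   [S ::= ε]
{}S => {}   [S ::= ε]

S => SS => SSS => {S}SS => {}SS => {}S => {}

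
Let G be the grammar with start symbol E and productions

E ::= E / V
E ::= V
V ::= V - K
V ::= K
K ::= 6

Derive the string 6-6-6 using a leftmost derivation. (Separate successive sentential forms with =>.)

E => V => V-K => V-K-K => K-K-K => 6-K-K => 6-6-K => 6-6-6

E => V   [E ::= V]
V => V-K   [V ::= V - K]
V-K => V-K-K   [V ::= V - K]
V-K-K => K-K-K   [V ::= K]
K-K-K => 6-K-K   [K ::= 6]
6-K-K => 6-6-K   [K ::= 6]
6-6-K => 6-6-6   [K ::= 6]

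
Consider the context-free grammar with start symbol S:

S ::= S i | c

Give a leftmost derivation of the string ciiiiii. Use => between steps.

S => Si => Sii => Siii => Siiii => Siiiii => Siiiiii => ciiiiii

S => Si   [S ::= S i]
Si => Sii   [S ::= S i]
Sii => Siii   [S ::= S i]
Siii => Siiii   [S ::= S i]
Siiii => Siiiii   [S ::= S i]
Siiiii => Siiiiii   [S ::= S i]
Siiiiii => ciiiiii   [S ::= c]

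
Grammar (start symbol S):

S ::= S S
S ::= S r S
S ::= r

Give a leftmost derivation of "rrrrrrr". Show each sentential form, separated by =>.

S => SrS => SSrS => rSrS => rSSrS => rSrSSrS => rrrSSrS => rrrrSrS => rrrrrrS => rrrrrrr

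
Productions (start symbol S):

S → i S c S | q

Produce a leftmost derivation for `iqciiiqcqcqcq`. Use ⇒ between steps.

S ⇒ iScS ⇒ iqcS ⇒ iqciScS ⇒ iqciiScScS ⇒ iqciiiScScScS ⇒ iqciiiqcScScS ⇒ iqciiiqcqcScS ⇒ iqciiiqcqcqcS ⇒ iqciiiqcqcqcq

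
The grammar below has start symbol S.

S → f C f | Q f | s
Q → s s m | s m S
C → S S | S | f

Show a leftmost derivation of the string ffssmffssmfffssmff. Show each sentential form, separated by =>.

S => fCf   [S → f C f]
fCf => fSSf   [C → S S]
fSSf => ffCfSf   [S → f C f]
ffCfSf => ffSSfSf   [C → S S]
ffSSfSf => ffQfSfSf   [S → Q f]
ffQfSfSf => ffssmfSfSf   [Q → s s m]
ffssmfSfSf => ffssmffCffSf   [S → f C f]
ffssmffCffSf => ffssmffSffSf   [C → S]
ffssmffSffSf => ffssmffQfffSf   [S → Q f]
ffssmffQfffSf => ffssmffssmfffSf   [Q → s s m]
ffssmffssmfffSf => ffssmffssmfffQff   [S → Q f]
ffssmffssmfffQff => ffssmffssmfffssmff   [Q → s s m]

S => fCf => fSSf => ffCfSf => ffSSfSf => ffQfSfSf => ffssmfSfSf => ffssmffCffSf => ffssmffSffSf => ffssmffQfffSf => ffssmffssmfffSf => ffssmffssmfffQff => ffssmffssmfffssmff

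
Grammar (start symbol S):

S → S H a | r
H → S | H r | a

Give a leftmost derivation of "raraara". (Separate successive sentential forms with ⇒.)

S ⇒ SHa   [S → S H a]
SHa ⇒ SHaHa   [S → S H a]
SHaHa ⇒ rHaHa   [S → r]
rHaHa ⇒ rHraHa   [H → H r]
rHraHa ⇒ raraHa   [H → a]
raraHa ⇒ raraHra   [H → H r]
raraHra ⇒ raraara   [H → a]

S ⇒ SHa ⇒ SHaHa ⇒ rHaHa ⇒ rHraHa ⇒ raraHa ⇒ raraHra ⇒ raraara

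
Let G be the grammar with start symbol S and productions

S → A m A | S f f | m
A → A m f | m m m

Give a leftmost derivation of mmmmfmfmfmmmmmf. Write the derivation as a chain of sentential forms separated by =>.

S => AmA => AmfmA => AmfmfmA => AmfmfmfmA => mmmmfmfmfmA => mmmmfmfmfmAmf => mmmmfmfmfmmmmmf

S => AmA   [S → A m A]
AmA => AmfmA   [A → A m f]
AmfmA => AmfmfmA   [A → A m f]
AmfmfmA => AmfmfmfmA   [A → A m f]
AmfmfmfmA => mmmmfmfmfmA   [A → m m m]
mmmmfmfmfmA => mmmmfmfmfmAmf   [A → A m f]
mmmmfmfmfmAmf => mmmmfmfmfmmmmmf   [A → m m m]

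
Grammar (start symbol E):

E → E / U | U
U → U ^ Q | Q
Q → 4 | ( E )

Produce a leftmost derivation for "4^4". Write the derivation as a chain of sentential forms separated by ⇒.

E⇒U⇒U^Q⇒Q^Q⇒4^Q⇒4^4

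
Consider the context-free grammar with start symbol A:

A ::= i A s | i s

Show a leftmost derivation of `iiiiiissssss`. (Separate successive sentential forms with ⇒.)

A⇒iAs⇒iiAss⇒iiiAsss⇒iiiiAssss⇒iiiiiAsssss⇒iiiiiissssss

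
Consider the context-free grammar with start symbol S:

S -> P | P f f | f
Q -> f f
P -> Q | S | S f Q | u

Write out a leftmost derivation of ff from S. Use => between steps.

S => P   [S -> P]
P => Q   [P -> Q]
Q => ff   [Q -> f f]

S => P => Q => ff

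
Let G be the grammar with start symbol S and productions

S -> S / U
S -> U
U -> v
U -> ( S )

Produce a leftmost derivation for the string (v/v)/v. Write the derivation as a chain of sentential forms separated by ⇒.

S ⇒ S/U ⇒ U/U ⇒ (S)/U ⇒ (S/U)/U ⇒ (U/U)/U ⇒ (v/U)/U ⇒ (v/v)/U ⇒ (v/v)/v

S ⇒ S/U   [S -> S / U]
S/U ⇒ U/U   [S -> U]
U/U ⇒ (S)/U   [U -> ( S )]
(S)/U ⇒ (S/U)/U   [S -> S / U]
(S/U)/U ⇒ (U/U)/U   [S -> U]
(U/U)/U ⇒ (v/U)/U   [U -> v]
(v/U)/U ⇒ (v/v)/U   [U -> v]
(v/v)/U ⇒ (v/v)/v   [U -> v]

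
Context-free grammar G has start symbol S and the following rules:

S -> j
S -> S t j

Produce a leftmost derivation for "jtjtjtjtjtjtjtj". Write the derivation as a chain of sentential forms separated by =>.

S => Stj => Stjtj => Stjtjtj => Stjtjtjtj => Stjtjtjtjtj => Stjtjtjtjtjtj => Stjtjtjtjtjtjtj => jtjtjtjtjtjtjtj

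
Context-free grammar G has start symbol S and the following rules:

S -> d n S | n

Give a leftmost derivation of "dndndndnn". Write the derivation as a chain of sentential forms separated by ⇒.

S ⇒ dnS ⇒ dndnS ⇒ dndndnS ⇒ dndndndnS ⇒ dndndndnn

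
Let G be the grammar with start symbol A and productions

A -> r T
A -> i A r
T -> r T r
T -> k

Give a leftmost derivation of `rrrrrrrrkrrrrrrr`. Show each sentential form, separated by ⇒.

A⇒rT⇒rrTr⇒rrrTrr⇒rrrrTrrr⇒rrrrrTrrrr⇒rrrrrrTrrrrr⇒rrrrrrrTrrrrrr⇒rrrrrrrrTrrrrrrr⇒rrrrrrrrkrrrrrrr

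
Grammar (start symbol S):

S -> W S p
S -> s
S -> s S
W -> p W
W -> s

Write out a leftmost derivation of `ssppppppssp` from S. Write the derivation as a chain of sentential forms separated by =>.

S => sS   [S -> s S]
sS => ssS   [S -> s S]
ssS => ssWSp   [S -> W S p]
ssWSp => sspWSp   [W -> p W]
sspWSp => ssppWSp   [W -> p W]
ssppWSp => sspppWSp   [W -> p W]
sspppWSp => ssppppWSp   [W -> p W]
ssppppWSp => sspppppWSp   [W -> p W]
sspppppWSp => ssppppppWSp   [W -> p W]
ssppppppWSp => ssppppppsSp   [W -> s]
ssppppppsSp => ssppppppssp   [S -> s]

S => sS => ssS => ssWSp => sspWSp => ssppWSp => sspppWSp => ssppppWSp => sspppppWSp => ssppppppWSp => ssppppppsSp => ssppppppssp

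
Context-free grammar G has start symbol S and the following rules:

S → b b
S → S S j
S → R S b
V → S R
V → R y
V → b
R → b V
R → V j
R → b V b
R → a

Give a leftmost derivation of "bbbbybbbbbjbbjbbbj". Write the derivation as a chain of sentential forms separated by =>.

S => SSj => RSbSj => bVbSbSj => bRybSbSj => bbVbybSbSj => bbbbybSbSj => bbbbybSSjbSj => bbbbybSSjSjbSj => bbbbybbbSjSjbSj => bbbbybbbbbjSjbSj => bbbbybbbbbjbbjbSj => bbbbybbbbbjbbjbbbj

S => SSj   [S → S S j]
SSj => RSbSj   [S → R S b]
RSbSj => bVbSbSj   [R → b V b]
bVbSbSj => bRybSbSj   [V → R y]
bRybSbSj => bbVbybSbSj   [R → b V b]
bbVbybSbSj => bbbbybSbSj   [V → b]
bbbbybSbSj => bbbbybSSjbSj   [S → S S j]
bbbbybSSjbSj => bbbbybSSjSjbSj   [S → S S j]
bbbbybSSjSjbSj => bbbbybbbSjSjbSj   [S → b b]
bbbbybbbSjSjbSj => bbbbybbbbbjSjbSj   [S → b b]
bbbbybbbbbjSjbSj => bbbbybbbbbjbbjbSj   [S → b b]
bbbbybbbbbjbbjbSj => bbbbybbbbbjbbjbbbj   [S → b b]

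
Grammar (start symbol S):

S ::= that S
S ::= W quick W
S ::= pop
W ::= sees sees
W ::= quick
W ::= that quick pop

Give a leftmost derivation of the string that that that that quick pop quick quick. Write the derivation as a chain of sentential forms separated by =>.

S => that S => that that S => that that that S => that that that W quick W => that that that that quick pop quick W => that that that that quick pop quick quick

S => that S   [S ::= that S]
that S => that that S   [S ::= that S]
that that S => that that that S   [S ::= that S]
that that that S => that that that W quick W   [S ::= W quick W]
that that that W quick W => that that that that quick pop quick W   [W ::= that quick pop]
that that that that quick pop quick W => that that that that quick pop quick quick   [W ::= quick]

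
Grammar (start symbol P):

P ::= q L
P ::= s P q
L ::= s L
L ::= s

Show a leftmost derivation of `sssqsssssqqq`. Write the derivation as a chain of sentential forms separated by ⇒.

P ⇒ sPq ⇒ ssPqq ⇒ sssPqqq ⇒ sssqLqqq ⇒ sssqsLqqq ⇒ sssqssLqqq ⇒ sssqsssLqqq ⇒ sssqssssLqqq ⇒ sssqsssssqqq

P ⇒ sPq   [P ::= s P q]
sPq ⇒ ssPqq   [P ::= s P q]
ssPqq ⇒ sssPqqq   [P ::= s P q]
sssPqqq ⇒ sssqLqqq   [P ::= q L]
sssqLqqq ⇒ sssqsLqqq   [L ::= s L]
sssqsLqqq ⇒ sssqssLqqq   [L ::= s L]
sssqssLqqq ⇒ sssqsssLqqq   [L ::= s L]
sssqsssLqqq ⇒ sssqssssLqqq   [L ::= s L]
sssqssssLqqq ⇒ sssqsssssqqq   [L ::= s]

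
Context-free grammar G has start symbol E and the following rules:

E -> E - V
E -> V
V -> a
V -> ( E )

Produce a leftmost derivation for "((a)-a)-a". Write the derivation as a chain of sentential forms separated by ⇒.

E ⇒ E-V ⇒ V-V ⇒ (E)-V ⇒ (E-V)-V ⇒ (V-V)-V ⇒ ((E)-V)-V ⇒ ((V)-V)-V ⇒ ((a)-V)-V ⇒ ((a)-a)-V ⇒ ((a)-a)-a

E ⇒ E-V   [E -> E - V]
E-V ⇒ V-V   [E -> V]
V-V ⇒ (E)-V   [V -> ( E )]
(E)-V ⇒ (E-V)-V   [E -> E - V]
(E-V)-V ⇒ (V-V)-V   [E -> V]
(V-V)-V ⇒ ((E)-V)-V   [V -> ( E )]
((E)-V)-V ⇒ ((V)-V)-V   [E -> V]
((V)-V)-V ⇒ ((a)-V)-V   [V -> a]
((a)-V)-V ⇒ ((a)-a)-V   [V -> a]
((a)-a)-V ⇒ ((a)-a)-a   [V -> a]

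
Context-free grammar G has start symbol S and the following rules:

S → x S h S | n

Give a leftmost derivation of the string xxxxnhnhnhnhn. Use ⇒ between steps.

S ⇒ xShS   [S → x S h S]
xShS ⇒ xxShShS   [S → x S h S]
xxShShS ⇒ xxxShShShS   [S → x S h S]
xxxShShShS ⇒ xxxxShShShShS   [S → x S h S]
xxxxShShShShS ⇒ xxxxnhShShShS   [S → n]
xxxxnhShShShS ⇒ xxxxnhnhShShS   [S → n]
xxxxnhnhShShS ⇒ xxxxnhnhnhShS   [S → n]
xxxxnhnhnhShS ⇒ xxxxnhnhnhnhS   [S → n]
xxxxnhnhnhnhS ⇒ xxxxnhnhnhnhn   [S → n]

S ⇒ xShS ⇒ xxShShS ⇒ xxxShShShS ⇒ xxxxShShShShS ⇒ xxxxnhShShShS ⇒ xxxxnhnhShShS ⇒ xxxxnhnhnhShS ⇒ xxxxnhnhnhnhS ⇒ xxxxnhnhnhnhn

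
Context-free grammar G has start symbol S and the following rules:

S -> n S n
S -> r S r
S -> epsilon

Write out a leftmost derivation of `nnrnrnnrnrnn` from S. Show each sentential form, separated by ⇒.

S ⇒ nSn ⇒ nnSnn ⇒ nnrSrnn ⇒ nnrnSnrnn ⇒ nnrnrSrnrnn ⇒ nnrnrnSnrnrnn ⇒ nnrnrnnrnrnn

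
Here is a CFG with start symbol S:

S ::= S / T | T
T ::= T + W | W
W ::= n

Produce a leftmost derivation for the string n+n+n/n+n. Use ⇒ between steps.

S ⇒ S/T   [S ::= S / T]
S/T ⇒ T/T   [S ::= T]
T/T ⇒ T+W/T   [T ::= T + W]
T+W/T ⇒ T+W+W/T   [T ::= T + W]
T+W+W/T ⇒ W+W+W/T   [T ::= W]
W+W+W/T ⇒ n+W+W/T   [W ::= n]
n+W+W/T ⇒ n+n+W/T   [W ::= n]
n+n+W/T ⇒ n+n+n/T   [W ::= n]
n+n+n/T ⇒ n+n+n/T+W   [T ::= T + W]
n+n+n/T+W ⇒ n+n+n/W+W   [T ::= W]
n+n+n/W+W ⇒ n+n+n/n+W   [W ::= n]
n+n+n/n+W ⇒ n+n+n/n+n   [W ::= n]

S ⇒ S/T ⇒ T/T ⇒ T+W/T ⇒ T+W+W/T ⇒ W+W+W/T ⇒ n+W+W/T ⇒ n+n+W/T ⇒ n+n+n/T ⇒ n+n+n/T+W ⇒ n+n+n/W+W ⇒ n+n+n/n+W ⇒ n+n+n/n+n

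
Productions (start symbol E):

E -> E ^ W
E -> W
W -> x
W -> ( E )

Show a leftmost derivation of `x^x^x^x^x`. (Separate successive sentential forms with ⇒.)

E⇒E^W⇒E^W^W⇒E^W^W^W⇒E^W^W^W^W⇒W^W^W^W^W⇒x^W^W^W^W⇒x^x^W^W^W⇒x^x^x^W^W⇒x^x^x^x^W⇒x^x^x^x^x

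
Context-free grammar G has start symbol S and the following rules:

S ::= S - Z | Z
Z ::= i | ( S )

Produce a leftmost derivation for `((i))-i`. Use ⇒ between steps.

S ⇒ S-Z   [S ::= S - Z]
S-Z ⇒ Z-Z   [S ::= Z]
Z-Z ⇒ (S)-Z   [Z ::= ( S )]
(S)-Z ⇒ (Z)-Z   [S ::= Z]
(Z)-Z ⇒ ((S))-Z   [Z ::= ( S )]
((S))-Z ⇒ ((Z))-Z   [S ::= Z]
((Z))-Z ⇒ ((i))-Z   [Z ::= i]
((i))-Z ⇒ ((i))-i   [Z ::= i]

S ⇒ S-Z ⇒ Z-Z ⇒ (S)-Z ⇒ (Z)-Z ⇒ ((S))-Z ⇒ ((Z))-Z ⇒ ((i))-Z ⇒ ((i))-i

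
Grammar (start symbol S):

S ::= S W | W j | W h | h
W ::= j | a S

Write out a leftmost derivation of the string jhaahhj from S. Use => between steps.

S => SW => WhW => jhW => jhaS => jhaSW => jhaWhW => jhaaShW => jhaahhW => jhaahhj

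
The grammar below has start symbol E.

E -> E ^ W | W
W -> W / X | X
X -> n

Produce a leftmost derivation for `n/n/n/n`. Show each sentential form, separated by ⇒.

E ⇒ W ⇒ W/X ⇒ W/X/X ⇒ W/X/X/X ⇒ X/X/X/X ⇒ n/X/X/X ⇒ n/n/X/X ⇒ n/n/n/X ⇒ n/n/n/n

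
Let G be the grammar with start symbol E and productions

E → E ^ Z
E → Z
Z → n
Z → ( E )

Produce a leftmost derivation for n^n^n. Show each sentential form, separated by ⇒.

E ⇒ E^Z ⇒ E^Z^Z ⇒ Z^Z^Z ⇒ n^Z^Z ⇒ n^n^Z ⇒ n^n^n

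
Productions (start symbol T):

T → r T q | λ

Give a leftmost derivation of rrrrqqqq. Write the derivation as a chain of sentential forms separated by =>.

T => rTq   [T → r T q]
rTq => rrTqq   [T → r T q]
rrTqq => rrrTqqq   [T → r T q]
rrrTqqq => rrrrTqqqq   [T → r T q]
rrrrTqqqq => rrrrqqqq   [T → λ]

T => rTq => rrTqq => rrrTqqq => rrrrTqqqq => rrrrqqqq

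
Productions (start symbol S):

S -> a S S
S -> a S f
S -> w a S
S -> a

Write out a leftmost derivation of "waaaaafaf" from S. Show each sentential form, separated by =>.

S => waS => waaSf => waaaSSf => waaaaSfSf => waaaaafSf => waaaaafaf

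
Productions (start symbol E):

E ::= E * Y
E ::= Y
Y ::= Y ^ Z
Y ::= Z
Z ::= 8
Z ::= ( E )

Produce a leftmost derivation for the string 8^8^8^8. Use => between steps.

E => Y   [E ::= Y]
Y => Y^Z   [Y ::= Y ^ Z]
Y^Z => Y^Z^Z   [Y ::= Y ^ Z]
Y^Z^Z => Y^Z^Z^Z   [Y ::= Y ^ Z]
Y^Z^Z^Z => Z^Z^Z^Z   [Y ::= Z]
Z^Z^Z^Z => 8^Z^Z^Z   [Z ::= 8]
8^Z^Z^Z => 8^8^Z^Z   [Z ::= 8]
8^8^Z^Z => 8^8^8^Z   [Z ::= 8]
8^8^8^Z => 8^8^8^8   [Z ::= 8]

E => Y => Y^Z => Y^Z^Z => Y^Z^Z^Z => Z^Z^Z^Z => 8^Z^Z^Z => 8^8^Z^Z => 8^8^8^Z => 8^8^8^8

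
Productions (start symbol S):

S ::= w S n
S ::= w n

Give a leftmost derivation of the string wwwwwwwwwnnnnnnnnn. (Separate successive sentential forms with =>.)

S => wSn => wwSnn => wwwSnnn => wwwwSnnnn => wwwwwSnnnnn => wwwwwwSnnnnnn => wwwwwwwSnnnnnnn => wwwwwwwwSnnnnnnnn => wwwwwwwwwnnnnnnnnn

S => wSn   [S ::= w S n]
wSn => wwSnn   [S ::= w S n]
wwSnn => wwwSnnn   [S ::= w S n]
wwwSnnn => wwwwSnnnn   [S ::= w S n]
wwwwSnnnn => wwwwwSnnnnn   [S ::= w S n]
wwwwwSnnnnn => wwwwwwSnnnnnn   [S ::= w S n]
wwwwwwSnnnnnn => wwwwwwwSnnnnnnn   [S ::= w S n]
wwwwwwwSnnnnnnn => wwwwwwwwSnnnnnnnn   [S ::= w S n]
wwwwwwwwSnnnnnnnn => wwwwwwwwwnnnnnnnnn   [S ::= w n]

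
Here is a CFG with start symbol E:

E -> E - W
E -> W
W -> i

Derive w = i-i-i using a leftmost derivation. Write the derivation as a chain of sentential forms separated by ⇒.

E ⇒ E-W   [E -> E - W]
E-W ⇒ E-W-W   [E -> E - W]
E-W-W ⇒ W-W-W   [E -> W]
W-W-W ⇒ i-W-W   [W -> i]
i-W-W ⇒ i-i-W   [W -> i]
i-i-W ⇒ i-i-i   [W -> i]

E⇒E-W⇒E-W-W⇒W-W-W⇒i-W-W⇒i-i-W⇒i-i-i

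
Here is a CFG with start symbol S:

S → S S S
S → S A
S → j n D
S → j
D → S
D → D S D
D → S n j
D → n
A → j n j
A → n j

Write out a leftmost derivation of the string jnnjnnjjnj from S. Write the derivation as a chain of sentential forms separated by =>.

S => SA   [S → S A]
SA => SAA   [S → S A]
SAA => jnDAA   [S → j n D]
jnDAA => jnDSDAA   [D → D S D]
jnDSDAA => jnnSDAA   [D → n]
jnnSDAA => jnnjDAA   [S → j]
jnnjDAA => jnnjnAA   [D → n]
jnnjnAA => jnnjnnjA   [A → n j]
jnnjnnjA => jnnjnnjjnj   [A → j n j]

S => SA => SAA => jnDAA => jnDSDAA => jnnSDAA => jnnjDAA => jnnjnAA => jnnjnnjA => jnnjnnjjnj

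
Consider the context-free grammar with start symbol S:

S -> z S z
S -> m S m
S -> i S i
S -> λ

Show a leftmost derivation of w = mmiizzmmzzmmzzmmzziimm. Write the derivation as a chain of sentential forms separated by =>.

S => mSm => mmSmm => mmiSimm => mmiiSiimm => mmiizSziimm => mmiizzSzziimm => mmiizzmSmzziimm => mmiizzmmSmmzziimm => mmiizzmmzSzmmzziimm => mmiizzmmzzSzzmmzziimm => mmiizzmmzzmSmzzmmzziimm => mmiizzmmzzmmzzmmzziimm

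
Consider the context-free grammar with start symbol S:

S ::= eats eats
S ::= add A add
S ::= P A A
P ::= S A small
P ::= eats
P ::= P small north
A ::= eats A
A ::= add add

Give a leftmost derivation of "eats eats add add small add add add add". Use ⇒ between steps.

S ⇒ P A A ⇒ S A small A A ⇒ eats eats A small A A ⇒ eats eats add add small A A ⇒ eats eats add add small add add A ⇒ eats eats add add small add add add add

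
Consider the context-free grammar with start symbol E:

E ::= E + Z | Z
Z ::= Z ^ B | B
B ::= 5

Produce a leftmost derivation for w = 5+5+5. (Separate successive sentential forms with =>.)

E => E+Z   [E ::= E + Z]
E+Z => E+Z+Z   [E ::= E + Z]
E+Z+Z => Z+Z+Z   [E ::= Z]
Z+Z+Z => B+Z+Z   [Z ::= B]
B+Z+Z => 5+Z+Z   [B ::= 5]
5+Z+Z => 5+B+Z   [Z ::= B]
5+B+Z => 5+5+Z   [B ::= 5]
5+5+Z => 5+5+B   [Z ::= B]
5+5+B => 5+5+5   [B ::= 5]

E=>E+Z=>E+Z+Z=>Z+Z+Z=>B+Z+Z=>5+Z+Z=>5+B+Z=>5+5+Z=>5+5+B=>5+5+5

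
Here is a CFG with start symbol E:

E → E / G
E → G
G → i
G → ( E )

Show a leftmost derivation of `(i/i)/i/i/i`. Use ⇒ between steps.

E ⇒ E/G ⇒ E/G/G ⇒ E/G/G/G ⇒ G/G/G/G ⇒ (E)/G/G/G ⇒ (E/G)/G/G/G ⇒ (G/G)/G/G/G ⇒ (i/G)/G/G/G ⇒ (i/i)/G/G/G ⇒ (i/i)/i/G/G ⇒ (i/i)/i/i/G ⇒ (i/i)/i/i/i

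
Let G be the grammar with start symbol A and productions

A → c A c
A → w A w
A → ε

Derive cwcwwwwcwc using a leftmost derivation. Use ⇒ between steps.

A⇒cAc⇒cwAwc⇒cwcAcwc⇒cwcwAwcwc⇒cwcwwAwwcwc⇒cwcwwwwcwc

A ⇒ cAc   [A → c A c]
cAc ⇒ cwAwc   [A → w A w]
cwAwc ⇒ cwcAcwc   [A → c A c]
cwcAcwc ⇒ cwcwAwcwc   [A → w A w]
cwcwAwcwc ⇒ cwcwwAwwcwc   [A → w A w]
cwcwwAwwcwc ⇒ cwcwwwwcwc   [A → ε]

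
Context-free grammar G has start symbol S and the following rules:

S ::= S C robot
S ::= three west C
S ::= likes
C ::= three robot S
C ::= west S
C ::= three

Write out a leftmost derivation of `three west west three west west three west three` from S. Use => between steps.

S => three west C   [S ::= three west C]
three west C => three west west S   [C ::= west S]
three west west S => three west west three west C   [S ::= three west C]
three west west three west C => three west west three west west S   [C ::= west S]
three west west three west west S => three west west three west west three west C   [S ::= three west C]
three west west three west west three west C => three west west three west west three west three   [C ::= three]

S => three west C => three west west S => three west west three west C => three west west three west west S => three west west three west west three west C => three west west three west west three west three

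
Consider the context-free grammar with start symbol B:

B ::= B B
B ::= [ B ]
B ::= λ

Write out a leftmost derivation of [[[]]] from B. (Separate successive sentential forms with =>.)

B => [B] => [BB] => [BBB] => [BBBB] => [BBBBB] => [[B]BBBB] => [[[B]]BBBB] => [[[]]BBBB] => [[[]]BBB] => [[[]]BB] => [[[]]B] => [[[]]]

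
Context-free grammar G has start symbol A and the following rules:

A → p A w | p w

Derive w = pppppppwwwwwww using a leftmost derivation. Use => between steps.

A=>pAw=>ppAww=>pppAwww=>ppppAwwww=>pppppAwwwww=>ppppppAwwwwww=>pppppppwwwwwww

A => pAw   [A → p A w]
pAw => ppAww   [A → p A w]
ppAww => pppAwww   [A → p A w]
pppAwww => ppppAwwww   [A → p A w]
ppppAwwww => pppppAwwwww   [A → p A w]
pppppAwwwww => ppppppAwwwwww   [A → p A w]
ppppppAwwwwww => pppppppwwwwwww   [A → p w]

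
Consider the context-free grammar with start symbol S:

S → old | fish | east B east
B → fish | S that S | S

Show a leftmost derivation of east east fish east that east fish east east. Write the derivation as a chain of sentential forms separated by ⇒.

S ⇒ east B east ⇒ east S that S east ⇒ east east B east that S east ⇒ east east fish east that S east ⇒ east east fish east that east B east east ⇒ east east fish east that east fish east east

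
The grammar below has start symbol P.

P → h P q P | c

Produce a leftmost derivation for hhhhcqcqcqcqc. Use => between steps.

P => hPqP => hhPqPqP => hhhPqPqPqP => hhhhPqPqPqPqP => hhhhcqPqPqPqP => hhhhcqcqPqPqP => hhhhcqcqcqPqP => hhhhcqcqcqcqP => hhhhcqcqcqcqc

P => hPqP   [P → h P q P]
hPqP => hhPqPqP   [P → h P q P]
hhPqPqP => hhhPqPqPqP   [P → h P q P]
hhhPqPqPqP => hhhhPqPqPqPqP   [P → h P q P]
hhhhPqPqPqPqP => hhhhcqPqPqPqP   [P → c]
hhhhcqPqPqPqP => hhhhcqcqPqPqP   [P → c]
hhhhcqcqPqPqP => hhhhcqcqcqPqP   [P → c]
hhhhcqcqcqPqP => hhhhcqcqcqcqP   [P → c]
hhhhcqcqcqcqP => hhhhcqcqcqcqc   [P → c]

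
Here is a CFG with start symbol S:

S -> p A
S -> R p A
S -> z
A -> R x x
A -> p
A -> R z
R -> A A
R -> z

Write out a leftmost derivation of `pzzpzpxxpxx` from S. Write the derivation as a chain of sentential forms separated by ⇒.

S ⇒ pA ⇒ pRxx ⇒ pAAxx ⇒ pRxxAxx ⇒ pAAxxAxx ⇒ pRzAxxAxx ⇒ pAAzAxxAxx ⇒ pRzAzAxxAxx ⇒ pzzAzAxxAxx ⇒ pzzpzAxxAxx ⇒ pzzpzpxxAxx ⇒ pzzpzpxxpxx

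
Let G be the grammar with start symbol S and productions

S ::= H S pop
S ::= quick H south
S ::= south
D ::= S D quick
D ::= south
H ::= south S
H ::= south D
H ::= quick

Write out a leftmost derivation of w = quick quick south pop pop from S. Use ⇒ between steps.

S ⇒ H S pop   [S ::= H S pop]
H S pop ⇒ quick S pop   [H ::= quick]
quick S pop ⇒ quick H S pop pop   [S ::= H S pop]
quick H S pop pop ⇒ quick quick S pop pop   [H ::= quick]
quick quick S pop pop ⇒ quick quick south pop pop   [S ::= south]

S ⇒ H S pop ⇒ quick S pop ⇒ quick H S pop pop ⇒ quick quick S pop pop ⇒ quick quick south pop pop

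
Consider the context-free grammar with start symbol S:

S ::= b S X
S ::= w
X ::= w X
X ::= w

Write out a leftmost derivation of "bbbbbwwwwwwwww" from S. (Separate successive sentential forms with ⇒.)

S ⇒ bSX   [S ::= b S X]
bSX ⇒ bbSXX   [S ::= b S X]
bbSXX ⇒ bbbSXXX   [S ::= b S X]
bbbSXXX ⇒ bbbbSXXXX   [S ::= b S X]
bbbbSXXXX ⇒ bbbbbSXXXXX   [S ::= b S X]
bbbbbSXXXXX ⇒ bbbbbwXXXXX   [S ::= w]
bbbbbwXXXXX ⇒ bbbbbwwXXXX   [X ::= w]
bbbbbwwXXXX ⇒ bbbbbwwwXXXX   [X ::= w X]
bbbbbwwwXXXX ⇒ bbbbbwwwwXXXX   [X ::= w X]
bbbbbwwwwXXXX ⇒ bbbbbwwwwwXXXX   [X ::= w X]
bbbbbwwwwwXXXX ⇒ bbbbbwwwwwwXXX   [X ::= w]
bbbbbwwwwwwXXX ⇒ bbbbbwwwwwwwXX   [X ::= w]
bbbbbwwwwwwwXX ⇒ bbbbbwwwwwwwwX   [X ::= w]
bbbbbwwwwwwwwX ⇒ bbbbbwwwwwwwww   [X ::= w]

S ⇒ bSX ⇒ bbSXX ⇒ bbbSXXX ⇒ bbbbSXXXX ⇒ bbbbbSXXXXX ⇒ bbbbbwXXXXX ⇒ bbbbbwwXXXX ⇒ bbbbbwwwXXXX ⇒ bbbbbwwwwXXXX ⇒ bbbbbwwwwwXXXX ⇒ bbbbbwwwwwwXXX ⇒ bbbbbwwwwwwwXX ⇒ bbbbbwwwwwwwwX ⇒ bbbbbwwwwwwwww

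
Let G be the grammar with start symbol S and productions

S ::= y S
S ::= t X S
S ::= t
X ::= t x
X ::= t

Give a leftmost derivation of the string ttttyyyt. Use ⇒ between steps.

S⇒tXS⇒ttS⇒tttXS⇒ttttS⇒ttttyS⇒ttttyyS⇒ttttyyyS⇒ttttyyyt

S ⇒ tXS   [S ::= t X S]
tXS ⇒ ttS   [X ::= t]
ttS ⇒ tttXS   [S ::= t X S]
tttXS ⇒ ttttS   [X ::= t]
ttttS ⇒ ttttyS   [S ::= y S]
ttttyS ⇒ ttttyyS   [S ::= y S]
ttttyyS ⇒ ttttyyyS   [S ::= y S]
ttttyyyS ⇒ ttttyyyt   [S ::= t]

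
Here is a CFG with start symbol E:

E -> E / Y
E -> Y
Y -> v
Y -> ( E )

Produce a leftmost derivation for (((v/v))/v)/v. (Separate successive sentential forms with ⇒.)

E ⇒ E/Y ⇒ Y/Y ⇒ (E)/Y ⇒ (E/Y)/Y ⇒ (Y/Y)/Y ⇒ ((E)/Y)/Y ⇒ ((Y)/Y)/Y ⇒ (((E))/Y)/Y ⇒ (((E/Y))/Y)/Y ⇒ (((Y/Y))/Y)/Y ⇒ (((v/Y))/Y)/Y ⇒ (((v/v))/Y)/Y ⇒ (((v/v))/v)/Y ⇒ (((v/v))/v)/v

E ⇒ E/Y   [E -> E / Y]
E/Y ⇒ Y/Y   [E -> Y]
Y/Y ⇒ (E)/Y   [Y -> ( E )]
(E)/Y ⇒ (E/Y)/Y   [E -> E / Y]
(E/Y)/Y ⇒ (Y/Y)/Y   [E -> Y]
(Y/Y)/Y ⇒ ((E)/Y)/Y   [Y -> ( E )]
((E)/Y)/Y ⇒ ((Y)/Y)/Y   [E -> Y]
((Y)/Y)/Y ⇒ (((E))/Y)/Y   [Y -> ( E )]
(((E))/Y)/Y ⇒ (((E/Y))/Y)/Y   [E -> E / Y]
(((E/Y))/Y)/Y ⇒ (((Y/Y))/Y)/Y   [E -> Y]
(((Y/Y))/Y)/Y ⇒ (((v/Y))/Y)/Y   [Y -> v]
(((v/Y))/Y)/Y ⇒ (((v/v))/Y)/Y   [Y -> v]
(((v/v))/Y)/Y ⇒ (((v/v))/v)/Y   [Y -> v]
(((v/v))/v)/Y ⇒ (((v/v))/v)/v   [Y -> v]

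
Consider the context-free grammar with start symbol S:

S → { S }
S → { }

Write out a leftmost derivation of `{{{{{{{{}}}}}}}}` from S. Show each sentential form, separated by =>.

S => {S}   [S → { S }]
{S} => {{S}}   [S → { S }]
{{S}} => {{{S}}}   [S → { S }]
{{{S}}} => {{{{S}}}}   [S → { S }]
{{{{S}}}} => {{{{{S}}}}}   [S → { S }]
{{{{{S}}}}} => {{{{{{S}}}}}}   [S → { S }]
{{{{{{S}}}}}} => {{{{{{{S}}}}}}}   [S → { S }]
{{{{{{{S}}}}}}} => {{{{{{{{}}}}}}}}   [S → { }]

S=>{S}=>{{S}}=>{{{S}}}=>{{{{S}}}}=>{{{{{S}}}}}=>{{{{{{S}}}}}}=>{{{{{{{S}}}}}}}=>{{{{{{{{}}}}}}}}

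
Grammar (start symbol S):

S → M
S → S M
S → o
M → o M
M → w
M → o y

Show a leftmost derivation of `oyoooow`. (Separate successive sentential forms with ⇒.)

S ⇒ SM   [S → S M]
SM ⇒ MM   [S → M]
MM ⇒ oyM   [M → o y]
oyM ⇒ oyoM   [M → o M]
oyoM ⇒ oyooM   [M → o M]
oyooM ⇒ oyoooM   [M → o M]
oyoooM ⇒ oyooooM   [M → o M]
oyooooM ⇒ oyoooow   [M → w]

S⇒SM⇒MM⇒oyM⇒oyoM⇒oyooM⇒oyoooM⇒oyooooM⇒oyoooow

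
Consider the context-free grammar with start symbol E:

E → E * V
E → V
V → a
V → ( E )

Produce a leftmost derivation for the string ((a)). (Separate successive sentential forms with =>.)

E => V   [E → V]
V => (E)   [V → ( E )]
(E) => (V)   [E → V]
(V) => ((E))   [V → ( E )]
((E)) => ((V))   [E → V]
((V)) => ((a))   [V → a]

E => V => (E) => (V) => ((E)) => ((V)) => ((a))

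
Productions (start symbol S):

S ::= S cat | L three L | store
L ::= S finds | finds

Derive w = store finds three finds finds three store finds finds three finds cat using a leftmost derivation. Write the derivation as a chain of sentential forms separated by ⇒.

S ⇒ S cat ⇒ L three L cat ⇒ S finds three L cat ⇒ L three L finds three L cat ⇒ S finds three L finds three L cat ⇒ L three L finds three L finds three L cat ⇒ S finds three L finds three L finds three L cat ⇒ store finds three L finds three L finds three L cat ⇒ store finds three finds finds three L finds three L cat ⇒ store finds three finds finds three S finds finds three L cat ⇒ store finds three finds finds three store finds finds three L cat ⇒ store finds three finds finds three store finds finds three finds cat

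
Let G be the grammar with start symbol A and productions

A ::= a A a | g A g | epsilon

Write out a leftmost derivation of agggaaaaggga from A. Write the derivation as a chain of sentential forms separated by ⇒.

A ⇒ aAa   [A ::= a A a]
aAa ⇒ agAga   [A ::= g A g]
agAga ⇒ aggAgga   [A ::= g A g]
aggAgga ⇒ agggAggga   [A ::= g A g]
agggAggga ⇒ agggaAaggga   [A ::= a A a]
agggaAaggga ⇒ agggaaAaaggga   [A ::= a A a]
agggaaAaaggga ⇒ agggaaaaggga   [A ::= epsilon]

A ⇒ aAa ⇒ agAga ⇒ aggAgga ⇒ agggAggga ⇒ agggaAaggga ⇒ agggaaAaaggga ⇒ agggaaaaggga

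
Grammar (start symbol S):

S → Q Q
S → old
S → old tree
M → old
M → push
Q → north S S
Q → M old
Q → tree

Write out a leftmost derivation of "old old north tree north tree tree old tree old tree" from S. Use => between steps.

S => Q Q   [S → Q Q]
Q Q => M old Q   [Q → M old]
M old Q => old old Q   [M → old]
old old Q => old old north S S   [Q → north S S]
old old north S S => old old north Q Q S   [S → Q Q]
old old north Q Q S => old old north tree Q S   [Q → tree]
old old north tree Q S => old old north tree north S S S   [Q → north S S]
old old north tree north S S S => old old north tree north Q Q S S   [S → Q Q]
old old north tree north Q Q S S => old old north tree north tree Q S S   [Q → tree]
old old north tree north tree Q S S => old old north tree north tree tree S S   [Q → tree]
old old north tree north tree tree S S => old old north tree north tree tree old tree S   [S → old tree]
old old north tree north tree tree old tree S => old old north tree north tree tree old tree old tree   [S → old tree]

S => Q Q => M old Q => old old Q => old old north S S => old old north Q Q S => old old north tree Q S => old old north tree north S S S => old old north tree north Q Q S S => old old north tree north tree Q S S => old old north tree north tree tree S S => old old north tree north tree tree old tree S => old old north tree north tree tree old tree old tree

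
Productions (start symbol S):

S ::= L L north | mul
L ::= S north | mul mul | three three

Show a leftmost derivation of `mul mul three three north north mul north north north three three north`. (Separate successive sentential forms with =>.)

S => L L north   [S ::= L L north]
L L north => S north L north   [L ::= S north]
S north L north => L L north north L north   [S ::= L L north]
L L north north L north => S north L north north L north   [L ::= S north]
S north L north north L north => L L north north L north north L north   [S ::= L L north]
L L north north L north north L north => mul mul L north north L north north L north   [L ::= mul mul]
mul mul L north north L north north L north => mul mul three three north north L north north L north   [L ::= three three]
mul mul three three north north L north north L north => mul mul three three north north S north north north L north   [L ::= S north]
mul mul three three north north S north north north L north => mul mul three three north north mul north north north L north   [S ::= mul]
mul mul three three north north mul north north north L north => mul mul three three north north mul north north north three three north   [L ::= three three]

S => L L north => S north L north => L L north north L north => S north L north north L north => L L north north L north north L north => mul mul L north north L north north L north => mul mul three three north north L north north L north => mul mul three three north north S north north north L north => mul mul three three north north mul north north north L north => mul mul three three north north mul north north north three three north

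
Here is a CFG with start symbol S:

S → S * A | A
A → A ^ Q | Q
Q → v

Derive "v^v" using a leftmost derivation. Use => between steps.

S => A => A^Q => Q^Q => v^Q => v^v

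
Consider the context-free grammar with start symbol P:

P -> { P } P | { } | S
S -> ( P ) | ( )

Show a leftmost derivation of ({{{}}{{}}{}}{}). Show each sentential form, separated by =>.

P => S   [P -> S]
S => (P)   [S -> ( P )]
(P) => ({P}P)   [P -> { P } P]
({P}P) => ({{P}P}P)   [P -> { P } P]
({{P}P}P) => ({{{}}P}P)   [P -> { }]
({{{}}P}P) => ({{{}}{P}P}P)   [P -> { P } P]
({{{}}{P}P}P) => ({{{}}{{}}P}P)   [P -> { }]
({{{}}{{}}P}P) => ({{{}}{{}}{}}P)   [P -> { }]
({{{}}{{}}{}}P) => ({{{}}{{}}{}}{})   [P -> { }]

P=>S=>(P)=>({P}P)=>({{P}P}P)=>({{{}}P}P)=>({{{}}{P}P}P)=>({{{}}{{}}P}P)=>({{{}}{{}}{}}P)=>({{{}}{{}}{}}{})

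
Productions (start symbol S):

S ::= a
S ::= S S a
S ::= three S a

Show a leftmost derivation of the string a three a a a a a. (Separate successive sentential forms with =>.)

S => S S a => S S a S a => a S a S a => a three S a a S a => a three a a a S a => a three a a a a a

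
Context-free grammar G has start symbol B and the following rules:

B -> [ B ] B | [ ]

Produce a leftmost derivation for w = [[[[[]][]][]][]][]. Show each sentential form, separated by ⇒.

B ⇒ [B]B ⇒ [[B]B]B ⇒ [[[B]B]B]B ⇒ [[[[B]B]B]B]B ⇒ [[[[[]]B]B]B]B ⇒ [[[[[]][]]B]B]B ⇒ [[[[[]][]][]]B]B ⇒ [[[[[]][]][]][]]B ⇒ [[[[[]][]][]][]][]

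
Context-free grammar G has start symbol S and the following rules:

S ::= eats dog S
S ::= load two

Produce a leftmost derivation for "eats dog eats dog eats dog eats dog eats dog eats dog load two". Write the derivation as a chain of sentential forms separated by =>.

S => eats dog S => eats dog eats dog S => eats dog eats dog eats dog S => eats dog eats dog eats dog eats dog S => eats dog eats dog eats dog eats dog eats dog S => eats dog eats dog eats dog eats dog eats dog eats dog S => eats dog eats dog eats dog eats dog eats dog eats dog load two

S => eats dog S   [S ::= eats dog S]
eats dog S => eats dog eats dog S   [S ::= eats dog S]
eats dog eats dog S => eats dog eats dog eats dog S   [S ::= eats dog S]
eats dog eats dog eats dog S => eats dog eats dog eats dog eats dog S   [S ::= eats dog S]
eats dog eats dog eats dog eats dog S => eats dog eats dog eats dog eats dog eats dog S   [S ::= eats dog S]
eats dog eats dog eats dog eats dog eats dog S => eats dog eats dog eats dog eats dog eats dog eats dog S   [S ::= eats dog S]
eats dog eats dog eats dog eats dog eats dog eats dog S => eats dog eats dog eats dog eats dog eats dog eats dog load two   [S ::= load two]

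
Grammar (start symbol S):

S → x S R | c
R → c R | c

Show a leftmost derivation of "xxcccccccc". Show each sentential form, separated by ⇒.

S ⇒ xSR ⇒ xxSRR ⇒ xxcRR ⇒ xxccRR ⇒ xxcccRR ⇒ xxccccRR ⇒ xxcccccR ⇒ xxccccccR ⇒ xxcccccccR ⇒ xxcccccccc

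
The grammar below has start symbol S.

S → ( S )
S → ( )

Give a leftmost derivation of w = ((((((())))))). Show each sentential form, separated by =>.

S => (S) => ((S)) => (((S))) => ((((S)))) => (((((S))))) => ((((((S)))))) => ((((((()))))))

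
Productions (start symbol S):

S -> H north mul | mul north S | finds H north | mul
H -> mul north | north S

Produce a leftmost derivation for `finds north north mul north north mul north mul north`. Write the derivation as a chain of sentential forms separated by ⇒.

S ⇒ finds H north   [S -> finds H north]
finds H north ⇒ finds north S north   [H -> north S]
finds north S north ⇒ finds north H north mul north   [S -> H north mul]
finds north H north mul north ⇒ finds north north S north mul north   [H -> north S]
finds north north S north mul north ⇒ finds north north H north mul north mul north   [S -> H north mul]
finds north north H north mul north mul north ⇒ finds north north mul north north mul north mul north   [H -> mul north]

S ⇒ finds H north ⇒ finds north S north ⇒ finds north H north mul north ⇒ finds north north S north mul north ⇒ finds north north H north mul north mul north ⇒ finds north north mul north north mul north mul north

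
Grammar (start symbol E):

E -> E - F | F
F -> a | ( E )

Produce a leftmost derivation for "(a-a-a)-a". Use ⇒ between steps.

E ⇒ E-F   [E -> E - F]
E-F ⇒ F-F   [E -> F]
F-F ⇒ (E)-F   [F -> ( E )]
(E)-F ⇒ (E-F)-F   [E -> E - F]
(E-F)-F ⇒ (E-F-F)-F   [E -> E - F]
(E-F-F)-F ⇒ (F-F-F)-F   [E -> F]
(F-F-F)-F ⇒ (a-F-F)-F   [F -> a]
(a-F-F)-F ⇒ (a-a-F)-F   [F -> a]
(a-a-F)-F ⇒ (a-a-a)-F   [F -> a]
(a-a-a)-F ⇒ (a-a-a)-a   [F -> a]

E⇒E-F⇒F-F⇒(E)-F⇒(E-F)-F⇒(E-F-F)-F⇒(F-F-F)-F⇒(a-F-F)-F⇒(a-a-F)-F⇒(a-a-a)-F⇒(a-a-a)-a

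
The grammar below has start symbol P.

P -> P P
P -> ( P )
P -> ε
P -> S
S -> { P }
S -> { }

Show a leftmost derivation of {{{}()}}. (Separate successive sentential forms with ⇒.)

P ⇒ S ⇒ {P} ⇒ {S} ⇒ {{P}} ⇒ {{PP}} ⇒ {{SP}} ⇒ {{{}P}} ⇒ {{{}(P)}} ⇒ {{{}()}}

P ⇒ S   [P -> S]
S ⇒ {P}   [S -> { P }]
{P} ⇒ {S}   [P -> S]
{S} ⇒ {{P}}   [S -> { P }]
{{P}} ⇒ {{PP}}   [P -> P P]
{{PP}} ⇒ {{SP}}   [P -> S]
{{SP}} ⇒ {{{}P}}   [S -> { }]
{{{}P}} ⇒ {{{}(P)}}   [P -> ( P )]
{{{}(P)}} ⇒ {{{}()}}   [P -> ε]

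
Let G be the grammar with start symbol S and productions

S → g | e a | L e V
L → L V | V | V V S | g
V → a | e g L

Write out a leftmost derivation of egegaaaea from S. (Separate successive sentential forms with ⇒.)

S ⇒ LeV ⇒ LVeV ⇒ VVeV ⇒ egLVeV ⇒ egVVeV ⇒ egegLVeV ⇒ egegLVVeV ⇒ egegVVVeV ⇒ egegaVVeV ⇒ egegaaVeV ⇒ egegaaaeV ⇒ egegaaaea

S ⇒ LeV   [S → L e V]
LeV ⇒ LVeV   [L → L V]
LVeV ⇒ VVeV   [L → V]
VVeV ⇒ egLVeV   [V → e g L]
egLVeV ⇒ egVVeV   [L → V]
egVVeV ⇒ egegLVeV   [V → e g L]
egegLVeV ⇒ egegLVVeV   [L → L V]
egegLVVeV ⇒ egegVVVeV   [L → V]
egegVVVeV ⇒ egegaVVeV   [V → a]
egegaVVeV ⇒ egegaaVeV   [V → a]
egegaaVeV ⇒ egegaaaeV   [V → a]
egegaaaeV ⇒ egegaaaea   [V → a]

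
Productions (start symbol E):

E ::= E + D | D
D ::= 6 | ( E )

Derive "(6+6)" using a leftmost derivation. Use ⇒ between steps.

E⇒D⇒(E)⇒(E+D)⇒(D+D)⇒(6+D)⇒(6+6)

E ⇒ D   [E ::= D]
D ⇒ (E)   [D ::= ( E )]
(E) ⇒ (E+D)   [E ::= E + D]
(E+D) ⇒ (D+D)   [E ::= D]
(D+D) ⇒ (6+D)   [D ::= 6]
(6+D) ⇒ (6+6)   [D ::= 6]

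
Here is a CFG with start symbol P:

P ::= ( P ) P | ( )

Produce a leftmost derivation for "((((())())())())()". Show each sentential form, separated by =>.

P => (P)P   [P ::= ( P ) P]
(P)P => ((P)P)P   [P ::= ( P ) P]
((P)P)P => (((P)P)P)P   [P ::= ( P ) P]
(((P)P)P)P => ((((P)P)P)P)P   [P ::= ( P ) P]
((((P)P)P)P)P => ((((())P)P)P)P   [P ::= ( )]
((((())P)P)P)P => ((((())())P)P)P   [P ::= ( )]
((((())())P)P)P => ((((())())())P)P   [P ::= ( )]
((((())())())P)P => ((((())())())())P   [P ::= ( )]
((((())())())())P => ((((())())())())()   [P ::= ( )]

P => (P)P => ((P)P)P => (((P)P)P)P => ((((P)P)P)P)P => ((((())P)P)P)P => ((((())())P)P)P => ((((())())())P)P => ((((())())())())P => ((((())())())())()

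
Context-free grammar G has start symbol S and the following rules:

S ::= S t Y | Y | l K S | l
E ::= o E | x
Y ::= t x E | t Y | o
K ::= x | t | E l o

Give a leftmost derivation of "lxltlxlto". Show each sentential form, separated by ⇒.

S⇒lKS⇒lxS⇒lxlKS⇒lxltS⇒lxltStY⇒lxltlKStY⇒lxltlxStY⇒lxltlxltY⇒lxltlxlto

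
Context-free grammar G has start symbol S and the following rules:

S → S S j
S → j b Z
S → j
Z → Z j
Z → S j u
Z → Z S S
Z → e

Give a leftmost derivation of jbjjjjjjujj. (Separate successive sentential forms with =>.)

S=>jbZ=>jbZSS=>jbSjuSS=>jbSSjjuSS=>jbSSjSjjuSS=>jbjSjSjjuSS=>jbjjjSjjuSS=>jbjjjjjjuSS=>jbjjjjjjujS=>jbjjjjjjujj

S => jbZ   [S → j b Z]
jbZ => jbZSS   [Z → Z S S]
jbZSS => jbSjuSS   [Z → S j u]
jbSjuSS => jbSSjjuSS   [S → S S j]
jbSSjjuSS => jbSSjSjjuSS   [S → S S j]
jbSSjSjjuSS => jbjSjSjjuSS   [S → j]
jbjSjSjjuSS => jbjjjSjjuSS   [S → j]
jbjjjSjjuSS => jbjjjjjjuSS   [S → j]
jbjjjjjjuSS => jbjjjjjjujS   [S → j]
jbjjjjjjujS => jbjjjjjjujj   [S → j]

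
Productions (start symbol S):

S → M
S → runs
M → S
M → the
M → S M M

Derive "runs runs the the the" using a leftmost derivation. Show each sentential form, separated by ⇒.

S ⇒ M ⇒ S M M ⇒ M M M ⇒ S M M M M ⇒ runs M M M M ⇒ runs S M M M ⇒ runs runs M M M ⇒ runs runs the M M ⇒ runs runs the the M ⇒ runs runs the the the

S ⇒ M   [S → M]
M ⇒ S M M   [M → S M M]
S M M ⇒ M M M   [S → M]
M M M ⇒ S M M M M   [M → S M M]
S M M M M ⇒ runs M M M M   [S → runs]
runs M M M M ⇒ runs S M M M   [M → S]
runs S M M M ⇒ runs runs M M M   [S → runs]
runs runs M M M ⇒ runs runs the M M   [M → the]
runs runs the M M ⇒ runs runs the the M   [M → the]
runs runs the the M ⇒ runs runs the the the   [M → the]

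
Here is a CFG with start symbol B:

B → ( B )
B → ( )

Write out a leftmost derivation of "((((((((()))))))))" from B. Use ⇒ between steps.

B ⇒ (B) ⇒ ((B)) ⇒ (((B))) ⇒ ((((B)))) ⇒ (((((B))))) ⇒ ((((((B)))))) ⇒ (((((((B))))))) ⇒ ((((((((B)))))))) ⇒ ((((((((()))))))))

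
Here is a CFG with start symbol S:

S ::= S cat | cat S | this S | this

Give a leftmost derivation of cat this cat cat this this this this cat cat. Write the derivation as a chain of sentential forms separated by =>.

S => S cat   [S ::= S cat]
S cat => cat S cat   [S ::= cat S]
cat S cat => cat this S cat   [S ::= this S]
cat this S cat => cat this S cat cat   [S ::= S cat]
cat this S cat cat => cat this cat S cat cat   [S ::= cat S]
cat this cat S cat cat => cat this cat cat S cat cat   [S ::= cat S]
cat this cat cat S cat cat => cat this cat cat this S cat cat   [S ::= this S]
cat this cat cat this S cat cat => cat this cat cat this this S cat cat   [S ::= this S]
cat this cat cat this this S cat cat => cat this cat cat this this this S cat cat   [S ::= this S]
cat this cat cat this this this S cat cat => cat this cat cat this this this this cat cat   [S ::= this]

S => S cat => cat S cat => cat this S cat => cat this S cat cat => cat this cat S cat cat => cat this cat cat S cat cat => cat this cat cat this S cat cat => cat this cat cat this this S cat cat => cat this cat cat this this this S cat cat => cat this cat cat this this this this cat cat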